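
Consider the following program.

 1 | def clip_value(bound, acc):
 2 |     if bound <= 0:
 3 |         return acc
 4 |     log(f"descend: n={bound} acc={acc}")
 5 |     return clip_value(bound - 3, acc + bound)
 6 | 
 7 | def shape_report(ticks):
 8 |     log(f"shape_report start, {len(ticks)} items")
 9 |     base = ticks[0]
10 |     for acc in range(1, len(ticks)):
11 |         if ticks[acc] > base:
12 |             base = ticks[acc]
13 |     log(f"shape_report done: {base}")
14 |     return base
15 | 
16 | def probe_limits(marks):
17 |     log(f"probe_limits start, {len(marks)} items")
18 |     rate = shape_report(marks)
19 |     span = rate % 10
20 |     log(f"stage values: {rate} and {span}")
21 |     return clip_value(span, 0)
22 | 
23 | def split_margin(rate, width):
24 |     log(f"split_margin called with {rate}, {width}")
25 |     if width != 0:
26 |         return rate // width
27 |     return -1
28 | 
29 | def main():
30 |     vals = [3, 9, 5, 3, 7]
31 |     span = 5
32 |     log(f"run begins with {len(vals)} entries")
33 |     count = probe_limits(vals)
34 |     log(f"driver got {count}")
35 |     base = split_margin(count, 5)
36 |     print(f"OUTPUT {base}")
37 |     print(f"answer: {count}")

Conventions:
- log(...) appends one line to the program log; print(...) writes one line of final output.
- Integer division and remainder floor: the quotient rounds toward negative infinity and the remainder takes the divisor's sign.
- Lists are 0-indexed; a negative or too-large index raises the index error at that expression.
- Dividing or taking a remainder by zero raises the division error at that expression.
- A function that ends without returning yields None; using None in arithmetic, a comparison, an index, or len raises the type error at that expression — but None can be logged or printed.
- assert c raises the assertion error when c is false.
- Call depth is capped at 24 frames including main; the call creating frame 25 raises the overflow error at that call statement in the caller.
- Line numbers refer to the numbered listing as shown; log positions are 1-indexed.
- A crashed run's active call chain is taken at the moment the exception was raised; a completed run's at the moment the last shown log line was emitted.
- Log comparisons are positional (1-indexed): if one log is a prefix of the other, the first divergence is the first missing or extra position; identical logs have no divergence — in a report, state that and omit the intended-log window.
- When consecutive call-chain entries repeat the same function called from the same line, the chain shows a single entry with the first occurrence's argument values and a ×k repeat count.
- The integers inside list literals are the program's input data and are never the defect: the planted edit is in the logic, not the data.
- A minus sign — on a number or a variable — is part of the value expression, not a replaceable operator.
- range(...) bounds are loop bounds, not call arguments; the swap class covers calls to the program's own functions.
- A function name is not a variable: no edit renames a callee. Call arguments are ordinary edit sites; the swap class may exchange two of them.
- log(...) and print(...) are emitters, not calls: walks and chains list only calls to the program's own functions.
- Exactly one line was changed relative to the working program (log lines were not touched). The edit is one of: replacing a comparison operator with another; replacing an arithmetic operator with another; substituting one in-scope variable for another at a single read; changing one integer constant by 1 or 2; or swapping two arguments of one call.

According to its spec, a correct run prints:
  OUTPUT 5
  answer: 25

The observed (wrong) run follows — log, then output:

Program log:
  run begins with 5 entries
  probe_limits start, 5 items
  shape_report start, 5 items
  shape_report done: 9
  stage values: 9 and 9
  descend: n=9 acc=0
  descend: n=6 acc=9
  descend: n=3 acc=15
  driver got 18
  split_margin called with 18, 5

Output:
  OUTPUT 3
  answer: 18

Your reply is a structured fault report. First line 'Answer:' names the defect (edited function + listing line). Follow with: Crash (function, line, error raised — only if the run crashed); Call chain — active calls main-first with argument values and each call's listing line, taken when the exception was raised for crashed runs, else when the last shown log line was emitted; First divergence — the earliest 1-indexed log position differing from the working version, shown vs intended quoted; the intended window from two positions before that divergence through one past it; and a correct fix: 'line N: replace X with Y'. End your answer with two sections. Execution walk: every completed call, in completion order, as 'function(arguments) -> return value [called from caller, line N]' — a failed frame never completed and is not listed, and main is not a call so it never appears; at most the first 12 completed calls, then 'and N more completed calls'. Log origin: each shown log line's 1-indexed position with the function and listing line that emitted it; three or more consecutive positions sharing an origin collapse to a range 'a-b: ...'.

Answer: the defect is in clip_value at line 5.
Key observation: Everything matches until log position 7, which reads 'descend: n=6 acc=9' in place of 'descend: n=7 acc=9'.
Call chain: main -> split_margin(18, 5) (called at line 35).
First divergence: at position 7 the run shows 'descend: n=6 acc=9' where the working version logs 'descend: n=7 acc=9'.
Intended log window:
  5: stage values: 9 and 9
  6: descend: n=9 acc=0
  7: descend: n=7 acc=9
  8: descend: n=5 acc=16
Execution walk:
  shape_report([3, 9, 5, 3, 7]) -> 9  [called from probe_limits, line 18]
  clip_value(0, 18) -> 18  [called from clip_value, line 5]
  clip_value(3, 15) -> 18  [called from clip_value, line 5]
  clip_value(6, 9) -> 18  [called from clip_value, line 5]
  clip_value(9, 0) -> 18  [called from probe_limits, line 21]
  probe_limits([3, 9, 5, 3, 7]) -> 18  [called from main, line 33]
  split_margin(18, 5) -> 3  [called from main, line 35]
Log origins:
  1: logged in main at line 32
  2: logged in probe_limits at line 17
  3: logged in shape_report at line 8
  4: logged in shape_report at line 13
  5: logged in probe_limits at line 20
  6-8: logged in clip_value at line 4
  9: logged in main at line 34
  10: logged in split_margin at line 24
A correct fix: line 5: replace `3` with `2`.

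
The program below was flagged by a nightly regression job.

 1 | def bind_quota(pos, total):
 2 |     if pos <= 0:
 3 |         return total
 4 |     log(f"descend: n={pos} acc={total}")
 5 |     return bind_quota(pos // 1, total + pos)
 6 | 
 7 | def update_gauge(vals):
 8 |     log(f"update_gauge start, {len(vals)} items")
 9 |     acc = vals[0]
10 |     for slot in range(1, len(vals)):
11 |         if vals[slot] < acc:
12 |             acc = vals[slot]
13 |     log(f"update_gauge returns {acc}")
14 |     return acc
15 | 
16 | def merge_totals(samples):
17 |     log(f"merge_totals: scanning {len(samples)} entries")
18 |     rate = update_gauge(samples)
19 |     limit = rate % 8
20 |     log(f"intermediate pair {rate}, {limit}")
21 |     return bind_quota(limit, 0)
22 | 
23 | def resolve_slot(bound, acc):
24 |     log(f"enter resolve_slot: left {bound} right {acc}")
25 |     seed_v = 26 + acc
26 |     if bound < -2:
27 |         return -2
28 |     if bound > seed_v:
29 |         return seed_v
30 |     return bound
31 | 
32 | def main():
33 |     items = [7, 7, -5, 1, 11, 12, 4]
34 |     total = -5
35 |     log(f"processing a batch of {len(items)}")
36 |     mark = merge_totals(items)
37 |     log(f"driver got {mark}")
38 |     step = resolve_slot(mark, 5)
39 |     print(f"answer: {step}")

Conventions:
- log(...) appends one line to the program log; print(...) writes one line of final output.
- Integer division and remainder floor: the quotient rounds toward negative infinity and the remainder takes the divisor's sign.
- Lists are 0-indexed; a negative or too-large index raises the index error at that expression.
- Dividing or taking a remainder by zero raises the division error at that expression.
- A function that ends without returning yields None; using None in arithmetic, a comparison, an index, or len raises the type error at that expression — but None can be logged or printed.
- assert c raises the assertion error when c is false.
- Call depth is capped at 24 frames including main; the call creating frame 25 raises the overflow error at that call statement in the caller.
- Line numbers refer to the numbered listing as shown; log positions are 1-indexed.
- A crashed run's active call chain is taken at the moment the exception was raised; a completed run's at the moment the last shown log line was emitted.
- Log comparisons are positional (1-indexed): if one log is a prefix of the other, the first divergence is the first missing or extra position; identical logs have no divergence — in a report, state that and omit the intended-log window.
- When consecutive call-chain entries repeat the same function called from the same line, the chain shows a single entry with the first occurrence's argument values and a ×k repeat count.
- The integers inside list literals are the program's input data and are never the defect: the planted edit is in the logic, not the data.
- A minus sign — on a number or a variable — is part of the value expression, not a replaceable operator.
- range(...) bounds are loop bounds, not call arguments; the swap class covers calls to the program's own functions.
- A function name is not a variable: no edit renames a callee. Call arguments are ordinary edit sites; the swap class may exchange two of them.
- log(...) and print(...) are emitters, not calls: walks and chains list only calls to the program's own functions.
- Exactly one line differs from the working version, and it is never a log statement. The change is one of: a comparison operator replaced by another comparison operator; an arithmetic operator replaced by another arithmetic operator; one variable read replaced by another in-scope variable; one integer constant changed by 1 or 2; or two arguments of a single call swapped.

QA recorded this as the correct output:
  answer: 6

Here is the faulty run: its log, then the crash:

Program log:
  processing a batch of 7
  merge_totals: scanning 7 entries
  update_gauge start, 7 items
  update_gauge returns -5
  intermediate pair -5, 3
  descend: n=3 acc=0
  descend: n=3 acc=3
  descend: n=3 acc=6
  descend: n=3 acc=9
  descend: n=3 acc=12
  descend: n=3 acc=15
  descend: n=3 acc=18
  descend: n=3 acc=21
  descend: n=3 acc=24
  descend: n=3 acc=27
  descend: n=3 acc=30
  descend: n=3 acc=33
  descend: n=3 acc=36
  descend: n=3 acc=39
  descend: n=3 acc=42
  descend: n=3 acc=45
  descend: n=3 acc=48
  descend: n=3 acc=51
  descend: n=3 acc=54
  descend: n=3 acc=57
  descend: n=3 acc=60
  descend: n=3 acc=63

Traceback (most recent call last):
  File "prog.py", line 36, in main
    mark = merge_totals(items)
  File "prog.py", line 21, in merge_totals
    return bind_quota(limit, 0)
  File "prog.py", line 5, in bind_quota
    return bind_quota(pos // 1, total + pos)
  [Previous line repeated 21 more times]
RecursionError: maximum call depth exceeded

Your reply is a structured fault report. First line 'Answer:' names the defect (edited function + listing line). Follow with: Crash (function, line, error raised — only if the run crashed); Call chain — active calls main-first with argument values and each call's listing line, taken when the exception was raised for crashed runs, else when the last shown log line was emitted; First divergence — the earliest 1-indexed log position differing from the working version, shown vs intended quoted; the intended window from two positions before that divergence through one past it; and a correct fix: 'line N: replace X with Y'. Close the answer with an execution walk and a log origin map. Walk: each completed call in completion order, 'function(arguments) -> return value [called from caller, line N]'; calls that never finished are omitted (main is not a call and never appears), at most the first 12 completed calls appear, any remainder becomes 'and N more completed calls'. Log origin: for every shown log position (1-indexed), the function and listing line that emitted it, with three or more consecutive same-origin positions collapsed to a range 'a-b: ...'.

Answer: the defect is in bind_quota at line 5.
The tell: The log first diverges at position 7: the faulty run prints 'descend: n=3 acc=3' where the working version prints 'descend: n=2 acc=3'.
Crash: bind_quota, line 5, RecursionError.
Call chain: main -> merge_totals([7, 7, -5, 1, 11, 12, 4]) (called at line 36) -> bind_quota(3, 0) (called at line 21) -> bind_quota(3, 3) (called at line 5) ×21.
First divergence: position 7; shown 'descend: n=3 acc=3' vs intended 'descend: n=2 acc=3'.
Intended log window:
  5: intermediate pair -5, 3
  6: descend: n=3 acc=0
  7: descend: n=2 acc=3
  8: descend: n=1 acc=5
Execution walk:
  update_gauge([7, 7, -5, 1, 11, 12, 4]) -> -5  [called from merge_totals, line 18]
Log origins:
  1: emitted by main (line 35)
  2: emitted by merge_totals (line 17)
  3: emitted by update_gauge (line 8)
  4: emitted by update_gauge (line 13)
  5: emitted by merge_totals (line 20)
  6-27: emitted by bind_quota (line 4)
A correct fix: line 5: replace `//` with `-`.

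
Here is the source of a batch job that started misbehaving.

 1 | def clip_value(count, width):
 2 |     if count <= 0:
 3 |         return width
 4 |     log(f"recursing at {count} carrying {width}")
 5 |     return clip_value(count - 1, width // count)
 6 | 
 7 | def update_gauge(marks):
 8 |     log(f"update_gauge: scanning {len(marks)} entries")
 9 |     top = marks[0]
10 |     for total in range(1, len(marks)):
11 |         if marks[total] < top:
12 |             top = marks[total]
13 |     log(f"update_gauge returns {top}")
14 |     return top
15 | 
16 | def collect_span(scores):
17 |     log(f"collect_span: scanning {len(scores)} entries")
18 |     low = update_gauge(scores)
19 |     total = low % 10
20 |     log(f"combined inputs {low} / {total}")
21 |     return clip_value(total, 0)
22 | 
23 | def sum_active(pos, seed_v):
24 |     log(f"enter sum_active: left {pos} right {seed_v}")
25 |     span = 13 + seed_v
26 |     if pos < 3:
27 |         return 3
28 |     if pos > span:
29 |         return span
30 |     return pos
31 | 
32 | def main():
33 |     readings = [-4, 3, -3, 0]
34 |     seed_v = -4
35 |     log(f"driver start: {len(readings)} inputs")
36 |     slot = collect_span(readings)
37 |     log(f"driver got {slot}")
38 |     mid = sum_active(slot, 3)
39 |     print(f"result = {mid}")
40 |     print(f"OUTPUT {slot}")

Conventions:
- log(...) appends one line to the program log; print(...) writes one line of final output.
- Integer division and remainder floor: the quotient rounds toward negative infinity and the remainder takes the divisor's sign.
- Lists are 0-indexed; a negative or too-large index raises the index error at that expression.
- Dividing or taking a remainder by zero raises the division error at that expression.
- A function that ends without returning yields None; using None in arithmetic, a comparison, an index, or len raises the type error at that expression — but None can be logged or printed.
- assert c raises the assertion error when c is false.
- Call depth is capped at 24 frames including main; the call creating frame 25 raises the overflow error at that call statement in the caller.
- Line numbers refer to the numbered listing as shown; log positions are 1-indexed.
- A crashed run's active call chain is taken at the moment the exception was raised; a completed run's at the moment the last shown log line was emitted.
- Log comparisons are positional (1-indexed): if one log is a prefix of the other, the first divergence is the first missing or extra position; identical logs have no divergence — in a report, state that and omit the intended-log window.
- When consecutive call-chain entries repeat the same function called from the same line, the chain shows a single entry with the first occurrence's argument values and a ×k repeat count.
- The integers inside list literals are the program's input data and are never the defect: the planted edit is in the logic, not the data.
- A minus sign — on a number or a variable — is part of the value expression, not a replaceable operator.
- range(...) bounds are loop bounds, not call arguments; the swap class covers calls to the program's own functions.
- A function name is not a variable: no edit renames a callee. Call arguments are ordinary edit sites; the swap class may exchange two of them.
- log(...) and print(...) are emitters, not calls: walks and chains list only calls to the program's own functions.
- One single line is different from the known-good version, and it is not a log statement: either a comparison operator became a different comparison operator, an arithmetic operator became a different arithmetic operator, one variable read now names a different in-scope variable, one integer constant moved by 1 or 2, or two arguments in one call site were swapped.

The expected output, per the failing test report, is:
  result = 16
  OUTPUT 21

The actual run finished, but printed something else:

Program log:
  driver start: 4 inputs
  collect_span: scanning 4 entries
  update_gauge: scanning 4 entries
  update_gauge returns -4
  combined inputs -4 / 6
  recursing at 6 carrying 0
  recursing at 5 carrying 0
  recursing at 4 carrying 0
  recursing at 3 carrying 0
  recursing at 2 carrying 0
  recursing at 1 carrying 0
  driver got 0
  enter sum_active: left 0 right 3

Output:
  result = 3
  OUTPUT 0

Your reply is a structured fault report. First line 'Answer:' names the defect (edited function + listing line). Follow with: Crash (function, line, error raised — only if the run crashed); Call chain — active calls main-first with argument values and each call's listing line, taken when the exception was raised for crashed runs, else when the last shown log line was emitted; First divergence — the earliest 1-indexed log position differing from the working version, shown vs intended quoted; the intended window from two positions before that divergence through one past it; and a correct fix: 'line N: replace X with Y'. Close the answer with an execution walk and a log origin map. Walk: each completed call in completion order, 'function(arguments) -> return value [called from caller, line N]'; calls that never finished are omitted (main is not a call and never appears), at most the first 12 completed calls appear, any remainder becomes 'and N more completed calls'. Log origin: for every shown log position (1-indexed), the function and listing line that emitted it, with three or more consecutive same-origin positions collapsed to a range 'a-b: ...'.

Answer: the defect is in clip_value at line 5.
Key fact: At log position 7 the runs split — shown 'recursing at 5 carrying 0', but the working version logs 'recursing at 5 carrying 6'.
Call chain: main -> sum_active(0, 3) (called at line 38).
First divergence: position 7 — the shown line 'recursing at 5 carrying 0' should read 'recursing at 5 carrying 6'.
Intended log window:
  5: combined inputs -4 / 6
  6: recursing at 6 carrying 0
  7: recursing at 5 carrying 6
  8: recursing at 4 carrying 11
Execution walk:
  update_gauge([-4, 3, -3, 0]) -> -4  [called from collect_span, line 18]
  clip_value(0, 0) -> 0  [called from clip_value, line 5]
  clip_value(1, 0) -> 0  [called from clip_value, line 5]
  clip_value(2, 0) -> 0  [called from clip_value, line 5]
  clip_value(3, 0) -> 0  [called from clip_value, line 5]
  clip_value(4, 0) -> 0  [called from clip_value, line 5]
  clip_value(5, 0) -> 0  [called from clip_value, line 5]
  clip_value(6, 0) -> 0  [called from collect_span, line 21]
  collect_span([-4, 3, -3, 0]) -> 0  [called from main, line 36]
  sum_active(0, 3) -> 3  [called from main, line 38]
Log line origins:
  1: from main, line 35
  2: from collect_span, line 17
  3: from update_gauge, line 8
  4: from update_gauge, line 13
  5: from collect_span, line 20
  6-11: from clip_value, line 4
  12: from main, line 37
  13: from sum_active, line 24
A correct fix: line 5: replace `//` with `+`.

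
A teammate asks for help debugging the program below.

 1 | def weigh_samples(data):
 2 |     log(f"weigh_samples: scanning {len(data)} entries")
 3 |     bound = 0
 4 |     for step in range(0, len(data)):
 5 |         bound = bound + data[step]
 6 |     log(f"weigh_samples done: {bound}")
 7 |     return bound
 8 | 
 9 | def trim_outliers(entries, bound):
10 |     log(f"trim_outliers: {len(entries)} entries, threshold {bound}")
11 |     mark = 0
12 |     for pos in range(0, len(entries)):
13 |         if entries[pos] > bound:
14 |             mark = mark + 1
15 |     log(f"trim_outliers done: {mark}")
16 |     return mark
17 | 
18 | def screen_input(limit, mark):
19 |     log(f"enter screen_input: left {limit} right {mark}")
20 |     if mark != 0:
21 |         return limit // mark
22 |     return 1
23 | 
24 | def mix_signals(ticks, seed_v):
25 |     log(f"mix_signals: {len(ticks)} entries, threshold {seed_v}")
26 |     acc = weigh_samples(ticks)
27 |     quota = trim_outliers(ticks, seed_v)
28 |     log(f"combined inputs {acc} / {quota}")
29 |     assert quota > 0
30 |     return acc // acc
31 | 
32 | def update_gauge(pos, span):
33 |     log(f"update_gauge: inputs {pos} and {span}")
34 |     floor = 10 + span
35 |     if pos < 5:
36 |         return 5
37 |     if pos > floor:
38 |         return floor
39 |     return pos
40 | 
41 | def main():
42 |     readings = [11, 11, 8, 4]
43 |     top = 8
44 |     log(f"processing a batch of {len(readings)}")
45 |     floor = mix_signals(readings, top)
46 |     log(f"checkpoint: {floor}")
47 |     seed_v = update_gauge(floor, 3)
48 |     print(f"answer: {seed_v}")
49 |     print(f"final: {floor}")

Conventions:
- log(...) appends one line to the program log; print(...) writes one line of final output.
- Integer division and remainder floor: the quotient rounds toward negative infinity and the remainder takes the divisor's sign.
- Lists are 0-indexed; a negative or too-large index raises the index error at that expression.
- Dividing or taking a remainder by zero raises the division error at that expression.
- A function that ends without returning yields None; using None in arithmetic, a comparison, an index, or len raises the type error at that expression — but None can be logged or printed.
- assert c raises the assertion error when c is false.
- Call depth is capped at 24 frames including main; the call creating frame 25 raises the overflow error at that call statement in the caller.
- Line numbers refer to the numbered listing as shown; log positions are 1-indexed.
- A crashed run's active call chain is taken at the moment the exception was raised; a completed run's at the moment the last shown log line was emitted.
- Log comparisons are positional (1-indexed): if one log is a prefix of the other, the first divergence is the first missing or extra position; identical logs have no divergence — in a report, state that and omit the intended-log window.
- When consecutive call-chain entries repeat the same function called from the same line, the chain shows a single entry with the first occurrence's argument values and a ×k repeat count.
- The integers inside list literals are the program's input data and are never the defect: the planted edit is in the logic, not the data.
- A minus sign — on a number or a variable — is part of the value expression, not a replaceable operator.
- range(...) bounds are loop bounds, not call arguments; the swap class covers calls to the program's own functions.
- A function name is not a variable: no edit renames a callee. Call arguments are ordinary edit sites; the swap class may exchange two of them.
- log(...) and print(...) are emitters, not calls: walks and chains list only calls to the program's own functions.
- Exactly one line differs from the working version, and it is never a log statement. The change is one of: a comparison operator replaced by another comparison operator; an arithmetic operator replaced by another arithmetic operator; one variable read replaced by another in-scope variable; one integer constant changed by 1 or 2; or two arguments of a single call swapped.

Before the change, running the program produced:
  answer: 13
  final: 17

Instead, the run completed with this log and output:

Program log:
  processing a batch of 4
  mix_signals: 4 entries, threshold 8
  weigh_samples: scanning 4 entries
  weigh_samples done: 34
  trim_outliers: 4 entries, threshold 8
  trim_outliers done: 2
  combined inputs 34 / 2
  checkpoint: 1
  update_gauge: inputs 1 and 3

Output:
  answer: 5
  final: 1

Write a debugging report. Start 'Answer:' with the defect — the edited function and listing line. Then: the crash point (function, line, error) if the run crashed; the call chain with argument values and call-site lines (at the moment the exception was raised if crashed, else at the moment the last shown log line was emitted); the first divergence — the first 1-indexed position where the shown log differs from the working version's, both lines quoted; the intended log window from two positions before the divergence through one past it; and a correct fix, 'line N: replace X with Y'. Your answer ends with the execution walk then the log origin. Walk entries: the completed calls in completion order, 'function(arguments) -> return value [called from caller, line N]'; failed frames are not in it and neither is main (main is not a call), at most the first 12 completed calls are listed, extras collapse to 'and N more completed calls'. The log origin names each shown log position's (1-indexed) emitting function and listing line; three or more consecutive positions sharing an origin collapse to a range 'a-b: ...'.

Answer: the defect is in mix_signals at line 30.
The tell: Position 8 is the first bad log line: 'checkpoint: 1' should read 'checkpoint: 17'.
Call chain: main -> update_gauge(1, 3) (called at line 47).
First divergence: position 8; shown 'checkpoint: 1' vs intended 'checkpoint: 17'.
Intended log window:
  6: trim_outliers done: 2
  7: combined inputs 34 / 2
  8: checkpoint: 17
  9: update_gauge: inputs 17 and 3
Execution walk:
  weigh_samples([11, 11, 8, 4]) -> 34  [called from mix_signals, line 26]
  trim_outliers([11, 11, 8, 4], 8) -> 2  [called from mix_signals, line 27]
  mix_signals([11, 11, 8, 4], 8) -> 1  [called from main, line 45]
  update_gauge(1, 3) -> 5  [called from main, line 47]
Origin of each log line:
  1: from main, line 44
  2: from mix_signals, line 25
  3: from weigh_samples, line 2
  4: from weigh_samples, line 6
  5: from trim_outliers, line 10
  6: from trim_outliers, line 15
  7: from mix_signals, line 28
  8: from main, line 46
  9: from update_gauge, line 33
A correct fix: line 30: replace `acc // acc` with `acc // quota`.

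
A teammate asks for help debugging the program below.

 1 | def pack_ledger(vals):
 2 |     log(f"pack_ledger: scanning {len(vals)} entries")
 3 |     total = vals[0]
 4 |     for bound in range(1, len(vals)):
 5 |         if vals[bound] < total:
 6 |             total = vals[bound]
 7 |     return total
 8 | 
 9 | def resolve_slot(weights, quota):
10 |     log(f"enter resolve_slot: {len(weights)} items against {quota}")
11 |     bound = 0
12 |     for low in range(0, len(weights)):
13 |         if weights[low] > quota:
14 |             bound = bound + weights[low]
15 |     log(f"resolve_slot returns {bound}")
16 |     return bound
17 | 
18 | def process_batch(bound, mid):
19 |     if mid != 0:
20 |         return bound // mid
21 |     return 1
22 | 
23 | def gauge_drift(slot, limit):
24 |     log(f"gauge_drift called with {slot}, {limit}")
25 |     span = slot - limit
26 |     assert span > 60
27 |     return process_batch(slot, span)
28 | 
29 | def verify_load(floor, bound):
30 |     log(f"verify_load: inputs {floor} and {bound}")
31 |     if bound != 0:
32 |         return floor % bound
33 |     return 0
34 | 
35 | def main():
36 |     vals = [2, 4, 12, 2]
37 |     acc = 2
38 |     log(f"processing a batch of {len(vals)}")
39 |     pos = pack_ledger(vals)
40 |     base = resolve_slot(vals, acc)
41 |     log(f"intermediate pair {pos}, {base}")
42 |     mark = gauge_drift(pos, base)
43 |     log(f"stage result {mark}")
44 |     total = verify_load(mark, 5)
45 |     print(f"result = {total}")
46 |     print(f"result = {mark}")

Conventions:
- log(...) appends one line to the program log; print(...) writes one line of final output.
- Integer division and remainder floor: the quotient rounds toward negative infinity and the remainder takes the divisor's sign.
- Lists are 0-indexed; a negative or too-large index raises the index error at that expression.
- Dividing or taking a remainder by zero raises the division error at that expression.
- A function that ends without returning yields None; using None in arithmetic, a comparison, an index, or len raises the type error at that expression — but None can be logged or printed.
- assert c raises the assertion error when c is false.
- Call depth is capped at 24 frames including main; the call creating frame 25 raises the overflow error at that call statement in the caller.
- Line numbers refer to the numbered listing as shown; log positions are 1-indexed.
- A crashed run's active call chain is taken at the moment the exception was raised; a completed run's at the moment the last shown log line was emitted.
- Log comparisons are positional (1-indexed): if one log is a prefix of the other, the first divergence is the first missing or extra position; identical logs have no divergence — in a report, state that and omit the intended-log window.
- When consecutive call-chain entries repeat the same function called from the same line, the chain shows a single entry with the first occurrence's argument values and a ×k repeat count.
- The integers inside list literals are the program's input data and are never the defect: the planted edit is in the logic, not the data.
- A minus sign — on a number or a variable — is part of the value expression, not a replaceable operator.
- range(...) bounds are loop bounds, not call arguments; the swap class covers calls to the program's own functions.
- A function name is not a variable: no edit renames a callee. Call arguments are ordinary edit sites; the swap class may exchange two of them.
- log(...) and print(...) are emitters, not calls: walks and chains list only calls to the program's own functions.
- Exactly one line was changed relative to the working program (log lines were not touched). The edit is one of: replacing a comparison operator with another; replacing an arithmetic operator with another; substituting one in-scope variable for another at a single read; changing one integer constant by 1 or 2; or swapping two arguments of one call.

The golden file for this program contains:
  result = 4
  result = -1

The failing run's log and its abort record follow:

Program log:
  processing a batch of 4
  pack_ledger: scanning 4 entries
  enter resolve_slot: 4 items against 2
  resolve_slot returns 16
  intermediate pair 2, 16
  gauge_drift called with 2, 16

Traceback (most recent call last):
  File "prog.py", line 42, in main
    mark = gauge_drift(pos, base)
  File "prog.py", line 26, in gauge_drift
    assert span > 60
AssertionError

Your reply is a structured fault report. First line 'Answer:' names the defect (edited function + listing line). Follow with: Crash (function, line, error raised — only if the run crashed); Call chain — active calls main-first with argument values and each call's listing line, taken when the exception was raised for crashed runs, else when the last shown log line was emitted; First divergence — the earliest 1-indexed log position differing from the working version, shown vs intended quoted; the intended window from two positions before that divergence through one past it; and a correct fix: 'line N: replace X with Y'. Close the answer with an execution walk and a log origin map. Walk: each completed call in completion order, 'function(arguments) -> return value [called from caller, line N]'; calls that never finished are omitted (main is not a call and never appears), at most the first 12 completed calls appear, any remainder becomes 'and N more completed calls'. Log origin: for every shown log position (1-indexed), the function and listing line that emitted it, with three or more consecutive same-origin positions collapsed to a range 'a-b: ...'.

Answer: the defect is in gauge_drift at line 26.
The tell: After 6 matching log lines the faulty run goes silent, while the working version continues with 'stage result -1'.
Crash: gauge_drift, line 26, AssertionError.
Call chain: main -> gauge_drift(2, 16) (called at line 42).
First divergence: position 7; the shown log stops at 6 lines while the working version next logs 'stage result -1'.
Intended log window:
  5: intermediate pair 2, 16
  6: gauge_drift called with 2, 16
  7: stage result -1
  8: verify_load: inputs -1 and 5
Execution walk:
  pack_ledger([2, 4, 12, 2]) -> 2  [called from main, line 39]
  resolve_slot([2, 4, 12, 2], 2) -> 16  [called from main, line 40]
Log origin:
  1: from main, line 38
  2: from pack_ledger, line 2
  3: from resolve_slot, line 10
  4: from resolve_slot, line 15
  5: from main, line 41
  6: from gauge_drift, line 24
A correct fix: line 26: replace `>` with `<=`.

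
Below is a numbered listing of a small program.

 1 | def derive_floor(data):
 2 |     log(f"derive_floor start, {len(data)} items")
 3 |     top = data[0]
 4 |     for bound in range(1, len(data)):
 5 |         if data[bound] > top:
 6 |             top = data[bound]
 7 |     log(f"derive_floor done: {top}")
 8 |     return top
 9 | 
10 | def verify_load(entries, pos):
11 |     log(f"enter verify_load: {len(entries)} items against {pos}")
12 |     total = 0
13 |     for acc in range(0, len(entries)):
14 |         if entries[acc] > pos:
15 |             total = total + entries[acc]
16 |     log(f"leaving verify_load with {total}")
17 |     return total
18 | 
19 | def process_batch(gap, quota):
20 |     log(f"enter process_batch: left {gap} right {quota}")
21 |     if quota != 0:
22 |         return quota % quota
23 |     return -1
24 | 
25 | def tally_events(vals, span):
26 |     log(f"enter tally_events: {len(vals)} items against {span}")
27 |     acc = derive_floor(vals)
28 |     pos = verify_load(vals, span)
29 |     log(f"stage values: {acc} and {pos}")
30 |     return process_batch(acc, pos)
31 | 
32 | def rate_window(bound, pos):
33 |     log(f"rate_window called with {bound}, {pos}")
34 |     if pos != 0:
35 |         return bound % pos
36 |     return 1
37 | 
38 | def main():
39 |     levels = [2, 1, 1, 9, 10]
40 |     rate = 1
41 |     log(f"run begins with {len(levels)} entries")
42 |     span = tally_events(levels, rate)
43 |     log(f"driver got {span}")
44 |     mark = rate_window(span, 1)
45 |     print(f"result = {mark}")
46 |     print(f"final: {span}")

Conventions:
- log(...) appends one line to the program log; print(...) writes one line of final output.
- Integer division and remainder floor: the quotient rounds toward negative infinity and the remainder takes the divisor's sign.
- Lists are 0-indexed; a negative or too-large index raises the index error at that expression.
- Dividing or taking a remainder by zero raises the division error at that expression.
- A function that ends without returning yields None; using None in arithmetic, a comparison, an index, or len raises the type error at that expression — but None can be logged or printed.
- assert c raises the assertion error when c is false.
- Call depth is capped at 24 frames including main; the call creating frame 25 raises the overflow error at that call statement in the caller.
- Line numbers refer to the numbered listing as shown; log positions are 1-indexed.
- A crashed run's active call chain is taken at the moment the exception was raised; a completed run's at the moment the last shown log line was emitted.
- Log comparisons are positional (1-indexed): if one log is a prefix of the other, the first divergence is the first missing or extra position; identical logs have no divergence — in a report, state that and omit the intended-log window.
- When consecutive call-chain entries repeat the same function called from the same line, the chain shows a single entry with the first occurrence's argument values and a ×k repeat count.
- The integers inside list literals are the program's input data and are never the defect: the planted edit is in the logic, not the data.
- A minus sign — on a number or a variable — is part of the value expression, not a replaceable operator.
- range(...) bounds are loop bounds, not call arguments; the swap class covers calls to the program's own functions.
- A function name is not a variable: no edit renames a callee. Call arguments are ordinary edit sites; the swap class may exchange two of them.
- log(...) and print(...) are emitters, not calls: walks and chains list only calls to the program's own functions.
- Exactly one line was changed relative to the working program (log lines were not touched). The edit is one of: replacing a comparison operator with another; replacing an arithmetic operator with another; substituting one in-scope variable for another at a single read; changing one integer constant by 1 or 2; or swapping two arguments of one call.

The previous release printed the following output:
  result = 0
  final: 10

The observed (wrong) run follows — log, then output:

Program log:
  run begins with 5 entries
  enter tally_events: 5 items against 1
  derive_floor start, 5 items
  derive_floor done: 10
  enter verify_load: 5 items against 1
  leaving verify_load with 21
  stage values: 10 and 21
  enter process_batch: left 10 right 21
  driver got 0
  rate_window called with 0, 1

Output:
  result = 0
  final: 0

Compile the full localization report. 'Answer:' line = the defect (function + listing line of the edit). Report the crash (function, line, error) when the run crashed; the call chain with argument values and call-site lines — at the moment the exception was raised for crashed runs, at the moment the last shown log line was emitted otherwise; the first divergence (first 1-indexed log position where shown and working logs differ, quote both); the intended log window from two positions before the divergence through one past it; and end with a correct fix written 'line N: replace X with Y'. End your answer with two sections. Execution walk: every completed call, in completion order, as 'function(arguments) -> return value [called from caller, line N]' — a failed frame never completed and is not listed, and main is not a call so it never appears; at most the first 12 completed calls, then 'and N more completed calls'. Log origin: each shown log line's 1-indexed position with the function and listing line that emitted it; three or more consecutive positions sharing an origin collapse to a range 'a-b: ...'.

Answer: the defect is in process_batch at line 22.
Key fact: At log position 9 the runs split — shown 'driver got 0', but the working version logs 'driver got 10'.
Call chain: main -> rate_window(0, 1) (called at line 44).
First divergence: at position 9 the run shows 'driver got 0' where the working version logs 'driver got 10'.
Intended log window:
  7: stage values: 10 and 21
  8: enter process_batch: left 10 right 21
  9: driver got 10
  10: rate_window called with 10, 1
Execution walk:
  derive_floor([2, 1, 1, 9, 10]) -> 10  [called from tally_events, line 27]
  verify_load([2, 1, 1, 9, 10], 1) -> 21  [called from tally_events, line 28]
  process_batch(10, 21) -> 0  [called from tally_events, line 30]
  tally_events([2, 1, 1, 9, 10], 1) -> 0  [called from main, line 42]
  rate_window(0, 1) -> 0  [called from main, line 44]
Log line origins:
  1 — main, line 41
  2 — tally_events, line 26
  3 — derive_floor, line 2
  4 — derive_floor, line 7
  5 — verify_load, line 11
  6 — verify_load, line 16
  7 — tally_events, line 29
  8 — process_batch, line 20
  9 — main, line 43
  10 — rate_window, line 33
A correct fix: line 22: replace `quota % quota` with `gap % quota`.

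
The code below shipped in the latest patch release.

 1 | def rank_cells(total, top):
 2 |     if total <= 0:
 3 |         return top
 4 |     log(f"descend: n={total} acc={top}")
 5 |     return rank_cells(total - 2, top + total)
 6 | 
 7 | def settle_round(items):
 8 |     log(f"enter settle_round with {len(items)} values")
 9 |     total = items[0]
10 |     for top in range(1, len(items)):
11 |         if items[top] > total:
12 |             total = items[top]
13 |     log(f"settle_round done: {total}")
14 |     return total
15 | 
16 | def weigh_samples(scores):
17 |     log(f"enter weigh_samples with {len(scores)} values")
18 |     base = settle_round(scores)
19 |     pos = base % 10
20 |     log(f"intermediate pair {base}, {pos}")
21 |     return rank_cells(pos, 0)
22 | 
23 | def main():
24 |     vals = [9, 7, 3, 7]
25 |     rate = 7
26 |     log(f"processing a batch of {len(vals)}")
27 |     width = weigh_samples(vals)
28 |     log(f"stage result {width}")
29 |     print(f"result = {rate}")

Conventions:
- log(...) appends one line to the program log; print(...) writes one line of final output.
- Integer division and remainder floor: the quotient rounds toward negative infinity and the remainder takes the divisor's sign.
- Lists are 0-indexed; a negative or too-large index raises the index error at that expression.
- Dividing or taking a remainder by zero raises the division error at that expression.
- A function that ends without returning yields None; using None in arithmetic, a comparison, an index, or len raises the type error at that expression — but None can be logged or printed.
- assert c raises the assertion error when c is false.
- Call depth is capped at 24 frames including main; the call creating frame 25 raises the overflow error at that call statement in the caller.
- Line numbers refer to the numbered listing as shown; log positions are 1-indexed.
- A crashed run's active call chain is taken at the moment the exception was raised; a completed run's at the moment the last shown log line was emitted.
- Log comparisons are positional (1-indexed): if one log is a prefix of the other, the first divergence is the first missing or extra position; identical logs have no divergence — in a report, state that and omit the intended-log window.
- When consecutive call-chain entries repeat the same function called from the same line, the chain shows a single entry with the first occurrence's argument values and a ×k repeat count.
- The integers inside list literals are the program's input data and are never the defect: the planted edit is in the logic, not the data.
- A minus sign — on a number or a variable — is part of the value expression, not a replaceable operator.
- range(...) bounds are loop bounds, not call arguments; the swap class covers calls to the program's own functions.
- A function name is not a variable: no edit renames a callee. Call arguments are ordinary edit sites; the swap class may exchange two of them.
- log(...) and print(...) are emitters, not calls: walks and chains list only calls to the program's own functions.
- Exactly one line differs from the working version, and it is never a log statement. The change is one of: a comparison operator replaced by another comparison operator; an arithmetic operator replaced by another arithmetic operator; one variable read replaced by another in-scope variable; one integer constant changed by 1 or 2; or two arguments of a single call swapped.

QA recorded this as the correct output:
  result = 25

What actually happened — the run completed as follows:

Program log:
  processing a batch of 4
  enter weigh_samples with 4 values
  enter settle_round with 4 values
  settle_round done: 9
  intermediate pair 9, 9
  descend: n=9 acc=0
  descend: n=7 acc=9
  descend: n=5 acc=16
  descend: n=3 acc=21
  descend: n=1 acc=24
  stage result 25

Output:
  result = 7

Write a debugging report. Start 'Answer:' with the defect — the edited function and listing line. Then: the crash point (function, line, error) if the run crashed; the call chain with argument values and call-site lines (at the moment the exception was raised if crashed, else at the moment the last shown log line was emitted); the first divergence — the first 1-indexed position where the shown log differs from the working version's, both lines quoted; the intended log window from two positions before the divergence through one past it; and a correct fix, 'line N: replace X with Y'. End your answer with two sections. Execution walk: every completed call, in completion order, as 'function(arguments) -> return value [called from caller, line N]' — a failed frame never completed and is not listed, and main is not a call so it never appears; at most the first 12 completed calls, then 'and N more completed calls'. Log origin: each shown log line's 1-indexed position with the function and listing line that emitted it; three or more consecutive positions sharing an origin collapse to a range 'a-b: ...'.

Answer: the defect is in main at line 29.
The tell: The two runs log identically and part ways only at the printed values.
Call chain: main.
First divergence: none; the two logs match at every position.
Execution walk:
  settle_round([9, 7, 3, 7]) -> 9  [called from weigh_samples, line 18]
  rank_cells(-1, 25) -> 25  [called from rank_cells, line 5]
  rank_cells(1, 24) -> 25  [called from rank_cells, line 5]
  rank_cells(3, 21) -> 25  [called from rank_cells, line 5]
  rank_cells(5, 16) -> 25  [called from rank_cells, line 5]
  rank_cells(7, 9) -> 25  [called from rank_cells, line 5]
  rank_cells(9, 0) -> 25  [called from weigh_samples, line 21]
  weigh_samples([9, 7, 3, 7]) -> 25  [called from main, line 27]
Log origins:
  1: from main, line 26
  2: from weigh_samples, line 17
  3: from settle_round, line 8
  4: from settle_round, line 13
  5: from weigh_samples, line 20
  6-10: from rank_cells, line 4
  11: from main, line 28
A correct fix: line 29: replace `rate` with `width`.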